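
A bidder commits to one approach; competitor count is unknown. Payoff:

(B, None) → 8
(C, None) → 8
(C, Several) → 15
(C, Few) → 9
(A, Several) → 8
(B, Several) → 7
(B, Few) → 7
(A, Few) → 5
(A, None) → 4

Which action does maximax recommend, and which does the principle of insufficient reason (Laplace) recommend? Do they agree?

Row maxima: A=8, B=8, C=15
Best best-case = 15 → C.
Row averages: A=17/3, B=22/3, C=32/3
Highest average = 32/3 → C.

maximax → C; laplace → C (agree)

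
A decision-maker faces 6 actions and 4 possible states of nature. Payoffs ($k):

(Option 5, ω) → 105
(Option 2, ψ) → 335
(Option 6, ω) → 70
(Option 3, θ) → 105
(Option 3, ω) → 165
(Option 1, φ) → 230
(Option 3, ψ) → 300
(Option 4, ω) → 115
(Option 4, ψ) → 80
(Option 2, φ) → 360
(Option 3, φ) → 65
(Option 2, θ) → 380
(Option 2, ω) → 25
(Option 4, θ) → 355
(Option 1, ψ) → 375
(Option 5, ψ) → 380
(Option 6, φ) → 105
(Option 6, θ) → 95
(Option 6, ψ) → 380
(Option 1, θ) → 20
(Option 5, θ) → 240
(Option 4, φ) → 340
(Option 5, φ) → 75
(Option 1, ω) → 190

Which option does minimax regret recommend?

Column bests: θ=380, φ=360, ψ=380, ω=190.
Option 1 regrets: 360, 130, 5, 0 → max 360
Option 2 regrets: 0, 0, 45, 165 → max 165
Option 3 regrets: 275, 295, 80, 25 → max 295
Option 4 regrets: 25, 20, 300, 75 → max 300
Option 5 regrets: 140, 285, 0, 85 → max 285
Option 6 regrets: 285, 255, 0, 120 → max 285
Smallest max regret = 165 → Option 2.

Option 2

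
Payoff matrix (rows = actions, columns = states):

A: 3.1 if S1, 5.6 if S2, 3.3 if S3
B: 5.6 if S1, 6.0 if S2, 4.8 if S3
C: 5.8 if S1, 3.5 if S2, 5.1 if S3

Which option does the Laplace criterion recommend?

B

Row averages: A=4, B=82/15, C=4.8
Highest average = 82/15 → B.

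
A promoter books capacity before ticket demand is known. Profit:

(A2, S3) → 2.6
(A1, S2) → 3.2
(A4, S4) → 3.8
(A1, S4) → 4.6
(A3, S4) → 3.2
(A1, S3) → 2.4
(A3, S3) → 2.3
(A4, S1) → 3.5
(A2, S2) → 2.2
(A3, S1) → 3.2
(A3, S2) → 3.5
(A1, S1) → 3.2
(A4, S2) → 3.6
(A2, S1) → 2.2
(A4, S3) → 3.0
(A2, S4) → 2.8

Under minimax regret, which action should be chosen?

A1

Column bests: S1=3.5, S2=3.6, S3=3.0, S4=4.6.
A1 regrets: 0.3, 0.4, 0.6, 0.0 → max 0.6
A2 regrets: 1.3, 1.4, 0.4, 1.8 → max 1.8
A3 regrets: 0.3, 0.1, 0.7, 1.4 → max 1.4
A4 regrets: 0.0, 0.0, 0.0, 0.8 → max 0.8
Smallest max regret = 0.6 → A1.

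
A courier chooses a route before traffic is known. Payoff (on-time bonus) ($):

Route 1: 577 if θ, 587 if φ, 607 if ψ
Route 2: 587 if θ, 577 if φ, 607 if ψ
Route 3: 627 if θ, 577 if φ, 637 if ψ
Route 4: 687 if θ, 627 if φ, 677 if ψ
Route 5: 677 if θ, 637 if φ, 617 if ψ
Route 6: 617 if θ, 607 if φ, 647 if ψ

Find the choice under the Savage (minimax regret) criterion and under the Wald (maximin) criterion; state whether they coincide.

minimax regret → Route 4; maximin → Route 4 (agree)

Column bests: θ=687, φ=637, ψ=677.
Route 1 regrets: 110, 50, 70 → max 110
Route 2 regrets: 100, 60, 70 → max 100
Route 3 regrets: 60, 60, 40 → max 60
Route 4 regrets: 0, 10, 0 → max 10
Route 5 regrets: 10, 0, 60 → max 60
Route 6 regrets: 70, 30, 30 → max 70
Smallest max regret = 10 → Route 4.
Row minima: Route 1=577, Route 2=577, Route 3=577, Route 4=627, Route 5=617, Route 6=607
Best worst-case = 627 → Route 4.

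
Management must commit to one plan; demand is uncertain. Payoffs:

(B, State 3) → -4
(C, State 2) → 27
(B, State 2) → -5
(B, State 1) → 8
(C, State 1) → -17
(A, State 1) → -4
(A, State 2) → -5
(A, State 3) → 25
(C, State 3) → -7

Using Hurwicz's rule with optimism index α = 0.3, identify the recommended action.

A: 0.3·25 + 0.7·(-5) = 4
B: 0.3·8 + 0.7·(-5) = -1.1
C: 0.3·27 + 0.7·(-17) = -3.8
Highest Hurwicz score = 4 → A.

A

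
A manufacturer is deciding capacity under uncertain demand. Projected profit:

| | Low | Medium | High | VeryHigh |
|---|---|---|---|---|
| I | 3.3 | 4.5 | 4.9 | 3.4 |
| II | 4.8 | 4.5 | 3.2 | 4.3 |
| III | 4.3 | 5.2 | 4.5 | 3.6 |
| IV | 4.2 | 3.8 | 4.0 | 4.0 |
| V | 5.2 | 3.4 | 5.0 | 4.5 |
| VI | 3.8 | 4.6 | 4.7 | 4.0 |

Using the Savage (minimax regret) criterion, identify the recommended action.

III

Column bests: Low=5.2, Medium=5.2, High=5.0, VeryHigh=4.5.
I regrets: 1.9, 0.7, 0.1, 1.1 → max 1.9
II regrets: 0.4, 0.7, 1.8, 0.2 → max 1.8
III regrets: 0.9, 0.0, 0.5, 0.9 → max 0.9
IV regrets: 1.0, 1.4, 1.0, 0.5 → max 1.4
V regrets: 0.0, 1.8, 0.0, 0.0 → max 1.8
VI regrets: 1.4, 0.6, 0.3, 0.5 → max 1.4
Smallest max regret = 0.9 → III.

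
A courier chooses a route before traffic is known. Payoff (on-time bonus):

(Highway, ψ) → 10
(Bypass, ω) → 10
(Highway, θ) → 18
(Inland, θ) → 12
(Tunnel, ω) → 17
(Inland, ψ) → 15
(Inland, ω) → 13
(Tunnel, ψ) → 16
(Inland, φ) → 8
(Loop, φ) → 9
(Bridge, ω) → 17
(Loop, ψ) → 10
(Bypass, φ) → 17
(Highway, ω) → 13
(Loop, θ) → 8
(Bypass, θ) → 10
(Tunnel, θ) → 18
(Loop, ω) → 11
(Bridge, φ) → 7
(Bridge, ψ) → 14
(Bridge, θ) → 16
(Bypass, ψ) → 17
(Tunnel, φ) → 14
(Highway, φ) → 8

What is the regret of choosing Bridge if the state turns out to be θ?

2

Best payoff under θ is 18.
Regret = 18 − 16 = 2.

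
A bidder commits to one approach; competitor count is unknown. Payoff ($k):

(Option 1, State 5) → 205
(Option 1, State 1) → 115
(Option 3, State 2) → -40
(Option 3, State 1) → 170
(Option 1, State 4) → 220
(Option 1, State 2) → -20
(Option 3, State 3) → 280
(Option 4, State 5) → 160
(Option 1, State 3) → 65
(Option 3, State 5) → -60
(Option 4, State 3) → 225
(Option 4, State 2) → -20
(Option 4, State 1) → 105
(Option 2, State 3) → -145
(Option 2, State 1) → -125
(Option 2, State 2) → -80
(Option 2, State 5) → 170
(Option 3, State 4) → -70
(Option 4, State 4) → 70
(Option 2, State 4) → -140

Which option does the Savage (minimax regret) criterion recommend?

Option 4

Column bests: State 1=170, State 2=-20, State 3=280, State 4=220, State 5=205.
Option 1 regrets: 55, 0, 215, 0, 0 → max 215
Option 2 regrets: 295, 60, 425, 360, 35 → max 425
Option 3 regrets: 0, 20, 0, 290, 265 → max 290
Option 4 regrets: 65, 0, 55, 150, 45 → max 150
Smallest max regret = 150 → Option 4.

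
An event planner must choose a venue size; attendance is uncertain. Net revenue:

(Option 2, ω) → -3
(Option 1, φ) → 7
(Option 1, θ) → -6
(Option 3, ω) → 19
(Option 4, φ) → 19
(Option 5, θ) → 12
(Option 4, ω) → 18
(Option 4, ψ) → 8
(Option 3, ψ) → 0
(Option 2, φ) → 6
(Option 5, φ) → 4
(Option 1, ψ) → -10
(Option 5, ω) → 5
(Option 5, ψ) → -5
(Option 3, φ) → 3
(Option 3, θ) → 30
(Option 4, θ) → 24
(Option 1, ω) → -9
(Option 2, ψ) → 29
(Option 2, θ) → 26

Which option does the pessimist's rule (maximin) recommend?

Row minima: Option 1=-10, Option 2=-3, Option 3=0, Option 4=8, Option 5=-5
Best worst-case = 8 → Option 4.

Option 4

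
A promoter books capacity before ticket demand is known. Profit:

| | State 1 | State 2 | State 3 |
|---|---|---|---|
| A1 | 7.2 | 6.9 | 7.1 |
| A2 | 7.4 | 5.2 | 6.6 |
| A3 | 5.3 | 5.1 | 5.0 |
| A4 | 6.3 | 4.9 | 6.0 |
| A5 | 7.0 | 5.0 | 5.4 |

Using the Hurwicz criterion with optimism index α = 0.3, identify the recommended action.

A1: 0.3·7.2 + 0.7·6.9 = 6.99
A2: 0.3·7.4 + 0.7·5.2 = 5.86
A3: 0.3·5.3 + 0.7·5.0 = 5.09
A4: 0.3·6.3 + 0.7·4.9 = 5.32
A5: 0.3·7.0 + 0.7·5.0 = 5.6
Highest Hurwicz score = 6.99 → A1.

A1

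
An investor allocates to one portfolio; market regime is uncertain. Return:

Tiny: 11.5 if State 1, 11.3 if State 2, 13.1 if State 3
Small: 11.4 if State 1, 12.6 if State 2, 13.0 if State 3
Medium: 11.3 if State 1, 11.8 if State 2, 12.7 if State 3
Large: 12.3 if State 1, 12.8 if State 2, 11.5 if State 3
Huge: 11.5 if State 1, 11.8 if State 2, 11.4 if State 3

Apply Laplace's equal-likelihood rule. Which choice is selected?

Row averages: Tiny=359/30, Small=37/3, Medium=179/15, Large=12.2, Huge=347/30
Highest average = 37/3 → Small.

Small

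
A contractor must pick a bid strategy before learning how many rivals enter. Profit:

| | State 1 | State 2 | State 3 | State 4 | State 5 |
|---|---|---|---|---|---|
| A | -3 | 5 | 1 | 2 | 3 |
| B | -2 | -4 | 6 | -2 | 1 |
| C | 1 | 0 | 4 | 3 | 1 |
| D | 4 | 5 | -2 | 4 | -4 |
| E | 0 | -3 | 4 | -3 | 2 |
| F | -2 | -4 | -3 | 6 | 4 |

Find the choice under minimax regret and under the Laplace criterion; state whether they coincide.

minimax regret → C; laplace → C (agree)

Column bests: State 1=4, State 2=5, State 3=6, State 4=6, State 5=4.
A regrets: 7, 0, 5, 4, 1 → max 7
B regrets: 6, 9, 0, 8, 3 → max 9
C regrets: 3, 5, 2, 3, 3 → max 5
D regrets: 0, 0, 8, 2, 8 → max 8
E regrets: 4, 8, 2, 9, 2 → max 9
F regrets: 6, 9, 9, 0, 0 → max 9
Smallest max regret = 5 → C.
Row averages: A=1.6, B=-0.2, C=1.8, D=1.4, E=0, F=0.2
Highest average = 1.8 → C.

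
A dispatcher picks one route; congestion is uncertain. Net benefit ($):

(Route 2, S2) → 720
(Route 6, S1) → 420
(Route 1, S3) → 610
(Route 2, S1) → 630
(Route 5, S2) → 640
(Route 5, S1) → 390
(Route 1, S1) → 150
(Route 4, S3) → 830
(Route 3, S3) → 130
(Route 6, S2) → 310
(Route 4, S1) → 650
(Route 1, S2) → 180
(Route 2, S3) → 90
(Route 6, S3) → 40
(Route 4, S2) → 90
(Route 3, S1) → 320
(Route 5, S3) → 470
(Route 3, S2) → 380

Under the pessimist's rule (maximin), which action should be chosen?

Row minima: Route 1=150, Route 2=90, Route 3=130, Route 4=90, Route 5=390, Route 6=40
Best worst-case = 390 → Route 5.

Route 5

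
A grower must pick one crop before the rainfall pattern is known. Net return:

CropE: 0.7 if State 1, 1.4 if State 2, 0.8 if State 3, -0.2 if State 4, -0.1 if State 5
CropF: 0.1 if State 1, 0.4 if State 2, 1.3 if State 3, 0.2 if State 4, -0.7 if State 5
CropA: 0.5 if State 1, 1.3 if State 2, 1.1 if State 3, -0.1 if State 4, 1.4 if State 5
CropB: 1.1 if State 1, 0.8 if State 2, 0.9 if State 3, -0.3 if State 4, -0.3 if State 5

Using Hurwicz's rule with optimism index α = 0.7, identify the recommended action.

CropE: 0.7·1.4 + 0.3·(-0.2) = 0.92
CropF: 0.7·1.3 + 0.3·(-0.7) = 0.7
CropA: 0.7·1.4 + 0.3·(-0.1) = 0.95
CropB: 0.7·1.1 + 0.3·(-0.3) = 0.68
Highest Hurwicz score = 0.95 → CropA.

CropA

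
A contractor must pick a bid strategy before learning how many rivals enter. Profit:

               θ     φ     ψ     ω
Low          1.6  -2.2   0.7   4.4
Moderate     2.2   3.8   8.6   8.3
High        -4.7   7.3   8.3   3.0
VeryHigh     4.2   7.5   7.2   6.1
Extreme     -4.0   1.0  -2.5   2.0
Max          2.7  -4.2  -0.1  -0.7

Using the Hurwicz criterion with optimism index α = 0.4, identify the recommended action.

Low: 0.4·4.4 + 0.6·(-2.2) = 0.44
Moderate: 0.4·8.6 + 0.6·2.2 = 4.76
High: 0.4·8.3 + 0.6·(-4.7) = 0.5
VeryHigh: 0.4·7.5 + 0.6·4.2 = 5.52
Extreme: 0.4·2.0 + 0.6·(-4.0) = -1.6
Max: 0.4·2.7 + 0.6·(-4.2) = -1.44
Highest Hurwicz score = 5.52 → VeryHigh.

VeryHigh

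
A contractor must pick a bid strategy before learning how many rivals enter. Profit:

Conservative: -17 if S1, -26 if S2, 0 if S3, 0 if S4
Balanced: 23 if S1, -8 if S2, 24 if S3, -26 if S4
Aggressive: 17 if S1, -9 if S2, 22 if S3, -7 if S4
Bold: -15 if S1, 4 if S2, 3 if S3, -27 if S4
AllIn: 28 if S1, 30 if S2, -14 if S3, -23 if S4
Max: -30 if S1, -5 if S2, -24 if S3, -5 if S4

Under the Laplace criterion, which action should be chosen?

Aggressive

Row averages: Conservative=-10.75, Balanced=3.25, Aggressive=5.75, Bold=-8.75, AllIn=5.25, Max=-16
Highest average = 5.75 → Aggressive.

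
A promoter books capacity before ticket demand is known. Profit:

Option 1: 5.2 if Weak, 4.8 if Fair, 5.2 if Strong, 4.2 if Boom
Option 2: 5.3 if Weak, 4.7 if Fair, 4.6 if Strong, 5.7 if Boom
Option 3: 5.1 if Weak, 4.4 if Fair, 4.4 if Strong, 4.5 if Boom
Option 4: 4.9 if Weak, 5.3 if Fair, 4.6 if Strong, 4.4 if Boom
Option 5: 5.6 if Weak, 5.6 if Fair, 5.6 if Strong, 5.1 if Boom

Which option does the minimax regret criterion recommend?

Column bests: Weak=5.6, Fair=5.6, Strong=5.6, Boom=5.7.
Option 1 regrets: 0.4, 0.8, 0.4, 1.5 → max 1.5
Option 2 regrets: 0.3, 0.9, 1.0, 0.0 → max 1.0
Option 3 regrets: 0.5, 1.2, 1.2, 1.2 → max 1.2
Option 4 regrets: 0.7, 0.3, 1.0, 1.3 → max 1.3
Option 5 regrets: 0.0, 0.0, 0.0, 0.6 → max 0.6
Smallest max regret = 0.6 → Option 5.

Option 5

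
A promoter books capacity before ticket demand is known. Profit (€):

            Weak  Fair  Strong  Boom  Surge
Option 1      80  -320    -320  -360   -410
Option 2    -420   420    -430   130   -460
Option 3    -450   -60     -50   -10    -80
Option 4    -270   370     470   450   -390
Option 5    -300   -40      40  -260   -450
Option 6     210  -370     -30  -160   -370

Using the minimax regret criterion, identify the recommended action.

Column bests: Weak=210, Fair=420, Strong=470, Boom=450, Surge=-80.
Option 1 regrets: 130, 740, 790, 810, 330 → max 810
Option 2 regrets: 630, 0, 900, 320, 380 → max 900
Option 3 regrets: 660, 480, 520, 460, 0 → max 660
Option 4 regrets: 480, 50, 0, 0, 310 → max 480
Option 5 regrets: 510, 460, 430, 710, 370 → max 710
Option 6 regrets: 0, 790, 500, 610, 290 → max 790
Smallest max regret = 480 → Option 4.

Option 4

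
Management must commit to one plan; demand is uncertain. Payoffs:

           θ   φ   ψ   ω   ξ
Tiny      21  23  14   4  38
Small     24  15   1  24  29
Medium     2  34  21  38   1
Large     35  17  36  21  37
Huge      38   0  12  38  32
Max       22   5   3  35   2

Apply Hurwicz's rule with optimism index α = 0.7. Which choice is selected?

Large

Tiny: 0.7·38 + 0.3·4 = 27.8
Small: 0.7·29 + 0.3·1 = 20.6
Medium: 0.7·38 + 0.3·1 = 26.9
Large: 0.7·37 + 0.3·17 = 31
Huge: 0.7·38 + 0.3·0 = 26.6
Max: 0.7·35 + 0.3·2 = 25.1
Highest Hurwicz score = 31 → Large.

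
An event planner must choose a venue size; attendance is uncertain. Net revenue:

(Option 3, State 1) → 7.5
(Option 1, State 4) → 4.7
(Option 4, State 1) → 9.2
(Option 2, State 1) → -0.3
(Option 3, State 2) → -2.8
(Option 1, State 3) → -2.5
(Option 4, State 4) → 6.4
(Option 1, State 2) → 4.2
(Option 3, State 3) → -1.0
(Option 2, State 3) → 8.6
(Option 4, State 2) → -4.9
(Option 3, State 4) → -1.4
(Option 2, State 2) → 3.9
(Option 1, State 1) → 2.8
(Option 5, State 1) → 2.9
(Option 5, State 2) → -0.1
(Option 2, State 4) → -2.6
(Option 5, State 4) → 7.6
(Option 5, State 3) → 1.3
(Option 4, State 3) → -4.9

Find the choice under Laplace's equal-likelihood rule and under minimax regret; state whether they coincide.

Row averages: Option 1=2.3, Option 2=2.4, Option 3=0.575, Option 4=1.45, Option 5=2.925
Highest average = 2.925 → Option 5.
Column bests: State 1=9.2, State 2=4.2, State 3=8.6, State 4=7.6.
Option 1 regrets: 6.4, 0.0, 11.1, 2.9 → max 11.1
Option 2 regrets: 9.5, 0.3, 0.0, 10.2 → max 10.2
Option 3 regrets: 1.7, 7.0, 9.6, 9.0 → max 9.6
Option 4 regrets: 0.0, 9.1, 13.5, 1.2 → max 13.5
Option 5 regrets: 6.3, 4.3, 7.3, 0.0 → max 7.3
Smallest max regret = 7.3 → Option 5.

laplace → Option 5; minimax regret → Option 5 (agree)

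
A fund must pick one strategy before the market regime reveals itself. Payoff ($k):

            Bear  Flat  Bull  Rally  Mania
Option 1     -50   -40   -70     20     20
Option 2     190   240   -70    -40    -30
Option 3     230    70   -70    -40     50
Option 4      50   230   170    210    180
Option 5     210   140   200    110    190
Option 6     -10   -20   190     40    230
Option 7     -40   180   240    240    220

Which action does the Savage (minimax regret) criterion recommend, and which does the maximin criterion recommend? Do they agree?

minimax regret → Option 5; maximin → Option 5 (agree)

Column bests: Bear=230, Flat=240, Bull=240, Rally=240, Mania=230.
Option 1 regrets: 280, 280, 310, 220, 210 → max 310
Option 2 regrets: 40, 0, 310, 280, 260 → max 310
Option 3 regrets: 0, 170, 310, 280, 180 → max 310
Option 4 regrets: 180, 10, 70, 30, 50 → max 180
Option 5 regrets: 20, 100, 40, 130, 40 → max 130
Option 6 regrets: 240, 260, 50, 200, 0 → max 260
Option 7 regrets: 270, 60, 0, 0, 10 → max 270
Smallest max regret = 130 → Option 5.
Row minima: Option 1=-70, Option 2=-70, Option 3=-70, Option 4=50, Option 5=110, Option 6=-20, Option 7=-40
Best worst-case = 110 → Option 5.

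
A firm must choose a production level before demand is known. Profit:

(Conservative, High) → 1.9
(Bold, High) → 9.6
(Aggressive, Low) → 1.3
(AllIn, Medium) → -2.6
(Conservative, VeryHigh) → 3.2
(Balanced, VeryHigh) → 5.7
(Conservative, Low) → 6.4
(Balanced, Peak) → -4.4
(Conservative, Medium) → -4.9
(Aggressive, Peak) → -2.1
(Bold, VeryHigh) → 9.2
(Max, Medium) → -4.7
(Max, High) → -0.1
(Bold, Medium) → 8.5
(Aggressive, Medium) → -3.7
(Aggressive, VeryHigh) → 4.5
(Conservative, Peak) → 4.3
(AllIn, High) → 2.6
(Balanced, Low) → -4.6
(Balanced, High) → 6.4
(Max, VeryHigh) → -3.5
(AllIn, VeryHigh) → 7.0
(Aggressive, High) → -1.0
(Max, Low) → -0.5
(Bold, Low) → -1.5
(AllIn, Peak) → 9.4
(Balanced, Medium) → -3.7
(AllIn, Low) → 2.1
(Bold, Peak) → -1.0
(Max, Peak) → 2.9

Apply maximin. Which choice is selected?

Bold

Row minima: Conservative=-4.9, Balanced=-4.6, Aggressive=-3.7, Bold=-1.5, AllIn=-2.6, Max=-4.7
Best worst-case = -1.5 → Bold.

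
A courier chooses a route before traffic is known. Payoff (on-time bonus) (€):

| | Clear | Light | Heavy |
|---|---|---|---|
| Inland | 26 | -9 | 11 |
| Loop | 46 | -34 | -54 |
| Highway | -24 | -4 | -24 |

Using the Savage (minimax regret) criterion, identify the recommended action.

Column bests: Clear=46, Light=-4, Heavy=11.
Inland regrets: 20, 5, 0 → max 20
Loop regrets: 0, 30, 65 → max 65
Highway regrets: 70, 0, 35 → max 70
Smallest max regret = 20 → Inland.

Inland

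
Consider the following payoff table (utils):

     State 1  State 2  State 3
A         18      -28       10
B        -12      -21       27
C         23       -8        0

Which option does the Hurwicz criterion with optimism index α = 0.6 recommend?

C

A: 0.6·18 + 0.4·(-28) = -0.4
B: 0.6·27 + 0.4·(-21) = 7.8
C: 0.6·23 + 0.4·(-8) = 10.6
Highest Hurwicz score = 10.6 → C.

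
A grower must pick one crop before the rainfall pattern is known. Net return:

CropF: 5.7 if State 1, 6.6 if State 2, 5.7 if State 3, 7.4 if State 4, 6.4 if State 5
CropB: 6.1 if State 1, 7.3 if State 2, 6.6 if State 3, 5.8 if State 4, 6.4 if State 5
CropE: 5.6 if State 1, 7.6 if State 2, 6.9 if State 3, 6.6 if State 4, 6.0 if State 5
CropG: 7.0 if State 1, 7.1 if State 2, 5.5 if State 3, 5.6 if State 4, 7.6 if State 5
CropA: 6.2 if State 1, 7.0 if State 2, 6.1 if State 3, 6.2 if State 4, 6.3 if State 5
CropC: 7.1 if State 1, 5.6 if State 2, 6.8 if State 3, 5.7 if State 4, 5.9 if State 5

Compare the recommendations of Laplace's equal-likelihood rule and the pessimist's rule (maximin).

laplace → CropG; maximin → CropA (disagree)

Row averages: CropF=6.36, CropB=6.44, CropE=6.54, CropG=6.56, CropA=6.36, CropC=6.22
Highest average = 6.56 → CropG.
Row minima: CropF=5.7, CropB=5.8, CropE=5.6, CropG=5.5, CropA=6.1, CropC=5.6
Best worst-case = 6.1 → CropA.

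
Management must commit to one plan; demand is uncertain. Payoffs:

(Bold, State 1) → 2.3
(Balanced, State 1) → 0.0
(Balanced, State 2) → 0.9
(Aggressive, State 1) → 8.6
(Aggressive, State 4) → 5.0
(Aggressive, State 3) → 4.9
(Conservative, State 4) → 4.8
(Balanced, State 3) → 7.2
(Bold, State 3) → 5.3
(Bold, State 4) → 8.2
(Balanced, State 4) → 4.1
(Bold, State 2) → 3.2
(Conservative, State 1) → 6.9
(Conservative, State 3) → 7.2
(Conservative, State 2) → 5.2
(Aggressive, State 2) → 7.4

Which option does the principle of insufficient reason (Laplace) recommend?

Aggressive

Row averages: Conservative=6.025, Balanced=3.05, Aggressive=6.475, Bold=4.75
Highest average = 6.475 → Aggressive.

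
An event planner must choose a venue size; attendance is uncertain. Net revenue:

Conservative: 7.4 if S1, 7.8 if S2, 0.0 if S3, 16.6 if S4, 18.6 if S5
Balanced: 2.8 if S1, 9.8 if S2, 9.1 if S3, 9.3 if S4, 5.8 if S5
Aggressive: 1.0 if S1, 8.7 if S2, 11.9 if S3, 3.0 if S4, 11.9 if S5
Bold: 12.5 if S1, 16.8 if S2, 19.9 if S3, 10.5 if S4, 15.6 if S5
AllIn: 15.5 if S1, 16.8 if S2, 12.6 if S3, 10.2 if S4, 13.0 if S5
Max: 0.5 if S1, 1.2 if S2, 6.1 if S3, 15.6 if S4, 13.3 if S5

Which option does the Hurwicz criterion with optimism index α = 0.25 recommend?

Conservative: 0.25·18.6 + 0.75·0.0 = 4.65
Balanced: 0.25·9.8 + 0.75·2.8 = 4.55
Aggressive: 0.25·11.9 + 0.75·1.0 = 3.725
Bold: 0.25·19.9 + 0.75·10.5 = 12.85
AllIn: 0.25·16.8 + 0.75·10.2 = 11.85
Max: 0.25·15.6 + 0.75·0.5 = 4.275
Highest Hurwicz score = 12.85 → Bold.

Bold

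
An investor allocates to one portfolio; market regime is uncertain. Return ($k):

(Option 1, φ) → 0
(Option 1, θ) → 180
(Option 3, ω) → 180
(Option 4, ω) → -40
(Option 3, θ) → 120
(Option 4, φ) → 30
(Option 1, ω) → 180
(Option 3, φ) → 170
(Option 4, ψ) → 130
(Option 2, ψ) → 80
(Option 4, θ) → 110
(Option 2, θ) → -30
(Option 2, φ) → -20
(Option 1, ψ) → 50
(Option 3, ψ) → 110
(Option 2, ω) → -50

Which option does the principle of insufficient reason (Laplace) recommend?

Option 3

Row averages: Option 1=102.5, Option 2=-5, Option 3=145, Option 4=57.5
Highest average = 145 → Option 3.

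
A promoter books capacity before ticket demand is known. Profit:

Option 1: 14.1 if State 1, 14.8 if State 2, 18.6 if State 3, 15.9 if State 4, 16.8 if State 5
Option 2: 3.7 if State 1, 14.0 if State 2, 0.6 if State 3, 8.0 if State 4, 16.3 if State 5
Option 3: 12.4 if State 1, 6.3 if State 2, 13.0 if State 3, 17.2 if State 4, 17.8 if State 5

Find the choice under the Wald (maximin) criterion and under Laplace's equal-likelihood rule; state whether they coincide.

maximin → Option 1; laplace → Option 1 (agree)

Row minima: Option 1=14.1, Option 2=0.6, Option 3=6.3
Best worst-case = 14.1 → Option 1.
Row averages: Option 1=16.04, Option 2=8.52, Option 3=13.34
Highest average = 16.04 → Option 1.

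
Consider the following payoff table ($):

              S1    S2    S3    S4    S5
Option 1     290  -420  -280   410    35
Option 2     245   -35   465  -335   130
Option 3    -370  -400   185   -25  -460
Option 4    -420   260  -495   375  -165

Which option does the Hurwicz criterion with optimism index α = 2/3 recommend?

Option 2

Option 1: 2/3·410 + 1/3·(-420) = 400/3
Option 2: 2/3·465 + 1/3·(-335) = 595/3
Option 3: 2/3·185 + 1/3·(-460) = -30
Option 4: 2/3·375 + 1/3·(-495) = 85
Highest Hurwicz score = 595/3 → Option 2.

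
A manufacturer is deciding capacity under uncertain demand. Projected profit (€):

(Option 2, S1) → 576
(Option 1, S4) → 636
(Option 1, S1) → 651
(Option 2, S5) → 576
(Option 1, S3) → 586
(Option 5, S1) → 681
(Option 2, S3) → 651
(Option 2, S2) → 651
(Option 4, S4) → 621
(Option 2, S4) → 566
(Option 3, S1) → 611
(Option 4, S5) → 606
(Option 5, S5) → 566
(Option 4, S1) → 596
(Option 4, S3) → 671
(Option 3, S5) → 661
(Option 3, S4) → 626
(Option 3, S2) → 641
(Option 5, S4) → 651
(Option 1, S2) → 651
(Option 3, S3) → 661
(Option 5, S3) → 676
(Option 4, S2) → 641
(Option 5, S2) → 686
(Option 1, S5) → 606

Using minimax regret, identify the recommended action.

Column bests: S1=681, S2=686, S3=676, S4=651, S5=661.
Option 1 regrets: 30, 35, 90, 15, 55 → max 90
Option 2 regrets: 105, 35, 25, 85, 85 → max 105
Option 3 regrets: 70, 45, 15, 25, 0 → max 70
Option 4 regrets: 85, 45, 5, 30, 55 → max 85
Option 5 regrets: 0, 0, 0, 0, 95 → max 95
Smallest max regret = 70 → Option 3.

Option 3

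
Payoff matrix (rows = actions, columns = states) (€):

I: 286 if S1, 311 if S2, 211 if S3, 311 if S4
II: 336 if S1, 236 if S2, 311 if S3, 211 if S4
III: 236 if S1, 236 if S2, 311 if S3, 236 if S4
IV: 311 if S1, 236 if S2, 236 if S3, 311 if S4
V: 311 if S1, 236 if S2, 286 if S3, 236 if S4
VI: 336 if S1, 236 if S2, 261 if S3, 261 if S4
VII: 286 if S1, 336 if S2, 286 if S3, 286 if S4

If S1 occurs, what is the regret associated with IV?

25

Best payoff under S1 is 336.
Regret = 336 − 311 = 25.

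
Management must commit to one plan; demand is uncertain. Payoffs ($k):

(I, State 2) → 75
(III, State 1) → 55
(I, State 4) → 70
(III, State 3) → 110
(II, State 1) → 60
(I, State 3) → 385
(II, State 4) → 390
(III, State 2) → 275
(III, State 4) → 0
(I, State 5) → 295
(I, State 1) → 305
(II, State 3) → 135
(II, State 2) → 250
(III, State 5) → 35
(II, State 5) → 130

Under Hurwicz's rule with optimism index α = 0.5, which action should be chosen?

I: 0.5·385 + 0.5·70 = 227.5
II: 0.5·390 + 0.5·60 = 225
III: 0.5·275 + 0.5·0 = 137.5
Highest Hurwicz score = 227.5 → I.

I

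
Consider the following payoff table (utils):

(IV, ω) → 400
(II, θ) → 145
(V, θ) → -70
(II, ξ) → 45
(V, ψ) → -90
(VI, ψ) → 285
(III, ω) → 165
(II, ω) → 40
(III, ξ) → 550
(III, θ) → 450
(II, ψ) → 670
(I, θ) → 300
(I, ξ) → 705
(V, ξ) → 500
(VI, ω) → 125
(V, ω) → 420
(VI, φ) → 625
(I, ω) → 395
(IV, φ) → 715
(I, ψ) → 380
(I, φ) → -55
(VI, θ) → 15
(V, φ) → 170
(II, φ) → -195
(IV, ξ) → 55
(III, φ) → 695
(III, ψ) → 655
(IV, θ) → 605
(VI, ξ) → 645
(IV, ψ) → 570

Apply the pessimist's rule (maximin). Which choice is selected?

Row minima: I=-55, II=-195, III=165, IV=55, V=-90, VI=15
Best worst-case = 165 → III.

III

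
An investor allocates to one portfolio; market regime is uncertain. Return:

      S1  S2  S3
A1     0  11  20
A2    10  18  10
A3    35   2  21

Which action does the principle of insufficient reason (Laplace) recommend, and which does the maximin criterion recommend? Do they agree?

laplace → A3; maximin → A2 (disagree)

Row averages: A1=31/3, A2=38/3, A3=58/3
Highest average = 58/3 → A3.
Row minima: A1=0, A2=10, A3=2
Best worst-case = 10 → A2.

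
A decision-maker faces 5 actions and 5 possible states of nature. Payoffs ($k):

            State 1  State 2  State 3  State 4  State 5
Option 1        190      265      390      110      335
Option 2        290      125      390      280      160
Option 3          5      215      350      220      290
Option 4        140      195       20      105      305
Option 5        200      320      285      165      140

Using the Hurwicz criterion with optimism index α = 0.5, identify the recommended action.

Option 2

Option 1: 0.5·390 + 0.5·110 = 250
Option 2: 0.5·390 + 0.5·125 = 257.5
Option 3: 0.5·350 + 0.5·5 = 177.5
Option 4: 0.5·305 + 0.5·20 = 162.5
Option 5: 0.5·320 + 0.5·140 = 230
Highest Hurwicz score = 257.5 → Option 2.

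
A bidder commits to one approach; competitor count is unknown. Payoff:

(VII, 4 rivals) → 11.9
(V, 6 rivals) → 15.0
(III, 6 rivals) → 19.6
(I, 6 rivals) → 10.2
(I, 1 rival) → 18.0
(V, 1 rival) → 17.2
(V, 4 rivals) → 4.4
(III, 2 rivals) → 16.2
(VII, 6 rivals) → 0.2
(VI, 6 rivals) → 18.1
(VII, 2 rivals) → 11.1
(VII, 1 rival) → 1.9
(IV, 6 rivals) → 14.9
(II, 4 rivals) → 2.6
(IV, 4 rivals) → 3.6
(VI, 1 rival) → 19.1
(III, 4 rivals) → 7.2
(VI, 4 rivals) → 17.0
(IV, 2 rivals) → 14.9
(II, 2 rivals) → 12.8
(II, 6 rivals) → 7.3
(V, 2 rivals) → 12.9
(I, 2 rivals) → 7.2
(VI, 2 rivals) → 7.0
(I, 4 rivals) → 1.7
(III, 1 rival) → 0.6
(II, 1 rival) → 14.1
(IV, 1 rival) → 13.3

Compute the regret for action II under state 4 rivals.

Best payoff under 4 rivals is 17.0.
Regret = 17.0 − 2.6 = 14.4.

14.4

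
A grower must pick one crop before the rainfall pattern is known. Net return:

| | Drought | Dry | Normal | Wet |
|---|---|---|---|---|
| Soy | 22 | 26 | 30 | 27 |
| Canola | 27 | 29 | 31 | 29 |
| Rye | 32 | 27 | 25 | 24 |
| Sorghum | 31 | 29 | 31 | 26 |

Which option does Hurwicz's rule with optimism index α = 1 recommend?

Rye

Soy: 1·30 + 0·22 = 30
Canola: 1·31 + 0·27 = 31
Rye: 1·32 + 0·24 = 32
Sorghum: 1·31 + 0·26 = 31
Highest Hurwicz score = 32 → Rye.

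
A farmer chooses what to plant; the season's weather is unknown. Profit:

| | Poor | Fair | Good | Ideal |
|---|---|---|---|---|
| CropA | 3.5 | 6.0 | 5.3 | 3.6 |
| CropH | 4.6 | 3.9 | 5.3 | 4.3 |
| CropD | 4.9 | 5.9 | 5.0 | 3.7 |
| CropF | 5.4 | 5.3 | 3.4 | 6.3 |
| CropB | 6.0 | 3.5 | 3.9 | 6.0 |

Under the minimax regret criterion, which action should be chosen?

Column bests: Poor=6.0, Fair=6.0, Good=5.3, Ideal=6.3.
CropA regrets: 2.5, 0.0, 0.0, 2.7 → max 2.7
CropH regrets: 1.4, 2.1, 0.0, 2.0 → max 2.1
CropD regrets: 1.1, 0.1, 0.3, 2.6 → max 2.6
CropF regrets: 0.6, 0.7, 1.9, 0.0 → max 1.9
CropB regrets: 0.0, 2.5, 1.4, 0.3 → max 2.5
Smallest max regret = 1.9 → CropF.

CropF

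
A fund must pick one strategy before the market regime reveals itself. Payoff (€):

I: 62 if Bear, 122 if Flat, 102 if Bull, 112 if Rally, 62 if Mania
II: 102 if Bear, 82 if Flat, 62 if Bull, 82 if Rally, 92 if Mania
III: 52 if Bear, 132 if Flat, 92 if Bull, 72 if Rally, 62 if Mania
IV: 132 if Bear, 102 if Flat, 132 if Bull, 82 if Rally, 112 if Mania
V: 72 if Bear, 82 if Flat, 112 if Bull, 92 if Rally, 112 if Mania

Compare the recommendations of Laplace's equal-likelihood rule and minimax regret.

Row averages: I=92, II=84, III=82, IV=112, V=94
Highest average = 112 → IV.
Column bests: Bear=132, Flat=132, Bull=132, Rally=112, Mania=112.
I regrets: 70, 10, 30, 0, 50 → max 70
II regrets: 30, 50, 70, 30, 20 → max 70
III regrets: 80, 0, 40, 40, 50 → max 80
IV regrets: 0, 30, 0, 30, 0 → max 30
V regrets: 60, 50, 20, 20, 0 → max 60
Smallest max regret = 30 → IV.

laplace → IV; minimax regret → IV (agree)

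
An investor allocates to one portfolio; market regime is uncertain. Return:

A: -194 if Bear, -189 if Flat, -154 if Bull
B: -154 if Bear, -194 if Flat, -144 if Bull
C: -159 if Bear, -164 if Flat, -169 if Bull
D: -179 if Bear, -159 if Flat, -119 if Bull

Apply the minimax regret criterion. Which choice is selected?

Column bests: Bear=-154, Flat=-159, Bull=-119.
A regrets: 40, 30, 35 → max 40
B regrets: 0, 35, 25 → max 35
C regrets: 5, 5, 50 → max 50
D regrets: 25, 0, 0 → max 25
Smallest max regret = 25 → D.

D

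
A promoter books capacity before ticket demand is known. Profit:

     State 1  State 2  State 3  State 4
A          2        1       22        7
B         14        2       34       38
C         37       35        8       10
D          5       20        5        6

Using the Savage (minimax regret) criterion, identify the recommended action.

Column bests: State 1=37, State 2=35, State 3=34, State 4=38.
A regrets: 35, 34, 12, 31 → max 35
B regrets: 23, 33, 0, 0 → max 33
C regrets: 0, 0, 26, 28 → max 28
D regrets: 32, 15, 29, 32 → max 32
Smallest max regret = 28 → C.

C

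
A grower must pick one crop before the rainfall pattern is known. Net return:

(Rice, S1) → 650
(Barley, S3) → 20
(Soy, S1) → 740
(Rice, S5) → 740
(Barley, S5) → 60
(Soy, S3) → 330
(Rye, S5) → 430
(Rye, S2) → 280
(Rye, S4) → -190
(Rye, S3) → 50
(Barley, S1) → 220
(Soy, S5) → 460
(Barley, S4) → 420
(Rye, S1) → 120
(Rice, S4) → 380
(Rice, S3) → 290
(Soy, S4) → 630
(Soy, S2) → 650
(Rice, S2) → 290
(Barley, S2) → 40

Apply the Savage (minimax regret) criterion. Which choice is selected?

Column bests: S1=740, S2=650, S3=330, S4=630, S5=740.
Barley regrets: 520, 610, 310, 210, 680 → max 680
Rice regrets: 90, 360, 40, 250, 0 → max 360
Soy regrets: 0, 0, 0, 0, 280 → max 280
Rye regrets: 620, 370, 280, 820, 310 → max 820
Smallest max regret = 280 → Soy.

Soy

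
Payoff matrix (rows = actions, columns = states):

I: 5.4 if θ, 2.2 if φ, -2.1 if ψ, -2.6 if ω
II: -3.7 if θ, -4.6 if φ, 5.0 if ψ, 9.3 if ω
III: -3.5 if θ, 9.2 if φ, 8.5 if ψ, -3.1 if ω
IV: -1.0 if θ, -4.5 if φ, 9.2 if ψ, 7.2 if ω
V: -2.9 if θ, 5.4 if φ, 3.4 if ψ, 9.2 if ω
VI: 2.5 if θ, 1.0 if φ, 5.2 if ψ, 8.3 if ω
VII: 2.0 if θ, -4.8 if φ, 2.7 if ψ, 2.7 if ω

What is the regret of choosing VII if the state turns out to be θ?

Best payoff under θ is 5.4.
Regret = 5.4 − 2.0 = 3.4.

3.4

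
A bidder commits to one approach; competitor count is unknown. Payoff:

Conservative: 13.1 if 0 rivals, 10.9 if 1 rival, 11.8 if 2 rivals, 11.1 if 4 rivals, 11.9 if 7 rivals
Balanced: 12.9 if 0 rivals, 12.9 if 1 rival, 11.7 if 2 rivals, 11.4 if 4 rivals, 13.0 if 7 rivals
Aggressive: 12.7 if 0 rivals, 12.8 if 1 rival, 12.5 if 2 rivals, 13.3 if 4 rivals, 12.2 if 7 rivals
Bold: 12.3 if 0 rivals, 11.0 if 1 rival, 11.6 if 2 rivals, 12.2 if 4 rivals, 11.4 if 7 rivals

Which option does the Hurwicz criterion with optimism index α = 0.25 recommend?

Aggressive

Conservative: 0.25·13.1 + 0.75·10.9 = 11.45
Balanced: 0.25·13.0 + 0.75·11.4 = 11.8
Aggressive: 0.25·13.3 + 0.75·12.2 = 12.475
Bold: 0.25·12.3 + 0.75·11.0 = 11.325
Highest Hurwicz score = 12.475 → Aggressive.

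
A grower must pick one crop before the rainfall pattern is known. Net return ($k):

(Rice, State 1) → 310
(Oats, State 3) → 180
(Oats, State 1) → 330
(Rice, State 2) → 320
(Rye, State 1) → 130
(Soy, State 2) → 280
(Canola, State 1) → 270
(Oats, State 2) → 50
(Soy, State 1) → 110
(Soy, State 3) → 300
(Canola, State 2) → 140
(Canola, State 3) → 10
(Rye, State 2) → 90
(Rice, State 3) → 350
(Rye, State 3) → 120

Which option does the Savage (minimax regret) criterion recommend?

Column bests: State 1=330, State 2=320, State 3=350.
Canola regrets: 60, 180, 340 → max 340
Rye regrets: 200, 230, 230 → max 230
Soy regrets: 220, 40, 50 → max 220
Oats regrets: 0, 270, 170 → max 270
Rice regrets: 20, 0, 0 → max 20
Smallest max regret = 20 → Rice.

Rice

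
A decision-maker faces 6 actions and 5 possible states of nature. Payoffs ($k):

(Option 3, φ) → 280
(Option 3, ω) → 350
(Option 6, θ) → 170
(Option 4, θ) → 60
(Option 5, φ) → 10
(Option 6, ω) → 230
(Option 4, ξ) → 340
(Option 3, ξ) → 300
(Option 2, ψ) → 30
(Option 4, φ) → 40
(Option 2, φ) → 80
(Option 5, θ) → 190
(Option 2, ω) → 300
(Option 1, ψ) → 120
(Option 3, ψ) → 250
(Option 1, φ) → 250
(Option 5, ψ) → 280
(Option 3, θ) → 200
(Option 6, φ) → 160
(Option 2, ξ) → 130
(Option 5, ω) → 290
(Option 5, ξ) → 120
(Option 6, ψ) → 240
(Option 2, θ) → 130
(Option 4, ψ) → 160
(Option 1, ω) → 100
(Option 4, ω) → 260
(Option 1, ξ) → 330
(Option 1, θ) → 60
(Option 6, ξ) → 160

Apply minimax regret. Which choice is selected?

Column bests: θ=200, φ=280, ψ=280, ω=350, ξ=340.
Option 1 regrets: 140, 30, 160, 250, 10 → max 250
Option 2 regrets: 70, 200, 250, 50, 210 → max 250
Option 3 regrets: 0, 0, 30, 0, 40 → max 40
Option 4 regrets: 140, 240, 120, 90, 0 → max 240
Option 5 regrets: 10, 270, 0, 60, 220 → max 270
Option 6 regrets: 30, 120, 40, 120, 180 → max 180
Smallest max regret = 40 → Option 3.

Option 3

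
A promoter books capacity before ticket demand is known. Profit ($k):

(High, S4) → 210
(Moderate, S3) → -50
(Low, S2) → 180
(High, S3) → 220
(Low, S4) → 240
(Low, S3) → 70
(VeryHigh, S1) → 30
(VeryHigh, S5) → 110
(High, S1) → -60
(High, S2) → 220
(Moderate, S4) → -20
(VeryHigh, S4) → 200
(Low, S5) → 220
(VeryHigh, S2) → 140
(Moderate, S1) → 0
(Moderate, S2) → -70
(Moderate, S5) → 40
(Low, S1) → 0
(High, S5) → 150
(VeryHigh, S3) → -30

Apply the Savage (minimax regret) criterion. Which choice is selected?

Column bests: S1=30, S2=220, S3=220, S4=240, S5=220.
Low regrets: 30, 40, 150, 0, 0 → max 150
Moderate regrets: 30, 290, 270, 260, 180 → max 290
High regrets: 90, 0, 0, 30, 70 → max 90
VeryHigh regrets: 0, 80, 250, 40, 110 → max 250
Smallest max regret = 90 → High.

High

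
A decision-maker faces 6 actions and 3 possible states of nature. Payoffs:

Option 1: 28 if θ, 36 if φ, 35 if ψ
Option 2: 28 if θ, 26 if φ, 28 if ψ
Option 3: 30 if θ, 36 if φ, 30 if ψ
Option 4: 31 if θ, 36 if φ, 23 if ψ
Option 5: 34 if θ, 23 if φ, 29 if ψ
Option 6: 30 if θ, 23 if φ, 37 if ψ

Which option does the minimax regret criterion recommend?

Option 1

Column bests: θ=34, φ=36, ψ=37.
Option 1 regrets: 6, 0, 2 → max 6
Option 2 regrets: 6, 10, 9 → max 10
Option 3 regrets: 4, 0, 7 → max 7
Option 4 regrets: 3, 0, 14 → max 14
Option 5 regrets: 0, 13, 8 → max 13
Option 6 regrets: 4, 13, 0 → max 13
Smallest max regret = 6 → Option 1.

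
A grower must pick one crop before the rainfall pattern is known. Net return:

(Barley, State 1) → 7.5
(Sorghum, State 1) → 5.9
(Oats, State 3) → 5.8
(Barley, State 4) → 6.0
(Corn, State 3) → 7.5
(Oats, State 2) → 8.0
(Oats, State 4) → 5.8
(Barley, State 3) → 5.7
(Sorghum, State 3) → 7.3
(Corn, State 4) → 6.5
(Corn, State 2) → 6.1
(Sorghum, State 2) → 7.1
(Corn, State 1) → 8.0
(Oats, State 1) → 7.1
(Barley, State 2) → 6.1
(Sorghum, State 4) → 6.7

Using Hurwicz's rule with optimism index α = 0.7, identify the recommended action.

Corn: 0.7·8.0 + 0.3·6.1 = 7.43
Barley: 0.7·7.5 + 0.3·5.7 = 6.96
Sorghum: 0.7·7.3 + 0.3·5.9 = 6.88
Oats: 0.7·8.0 + 0.3·5.8 = 7.34
Highest Hurwicz score = 7.43 → Corn.

Corn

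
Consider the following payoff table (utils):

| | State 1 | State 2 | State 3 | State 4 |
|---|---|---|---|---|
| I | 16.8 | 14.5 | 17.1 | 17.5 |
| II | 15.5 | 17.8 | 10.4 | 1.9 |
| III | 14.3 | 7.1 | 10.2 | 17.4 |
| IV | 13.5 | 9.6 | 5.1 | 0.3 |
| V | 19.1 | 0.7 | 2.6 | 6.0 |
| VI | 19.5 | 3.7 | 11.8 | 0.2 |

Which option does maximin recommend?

Row minima: I=14.5, II=1.9, III=7.1, IV=0.3, V=0.7, VI=0.2
Best worst-case = 14.5 → I.

I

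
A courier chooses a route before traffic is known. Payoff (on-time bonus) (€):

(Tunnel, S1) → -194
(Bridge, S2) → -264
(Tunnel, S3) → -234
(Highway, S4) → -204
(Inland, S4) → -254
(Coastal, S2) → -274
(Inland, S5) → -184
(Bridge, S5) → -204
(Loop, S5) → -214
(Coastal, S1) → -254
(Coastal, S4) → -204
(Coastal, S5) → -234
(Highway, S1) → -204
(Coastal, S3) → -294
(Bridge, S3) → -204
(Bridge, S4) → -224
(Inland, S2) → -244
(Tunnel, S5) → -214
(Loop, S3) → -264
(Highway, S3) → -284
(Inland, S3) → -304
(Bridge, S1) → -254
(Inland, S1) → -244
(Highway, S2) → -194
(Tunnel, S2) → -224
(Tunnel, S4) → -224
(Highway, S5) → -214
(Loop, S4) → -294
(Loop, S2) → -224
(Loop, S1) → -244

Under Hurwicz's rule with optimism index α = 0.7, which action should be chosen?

Bridge: 0.7·(-204) + 0.3·(-264) = -222
Coastal: 0.7·(-204) + 0.3·(-294) = -231
Inland: 0.7·(-184) + 0.3·(-304) = -220
Highway: 0.7·(-194) + 0.3·(-284) = -221
Tunnel: 0.7·(-194) + 0.3·(-234) = -206
Loop: 0.7·(-214) + 0.3·(-294) = -238
Highest Hurwicz score = -206 → Tunnel.

Tunnel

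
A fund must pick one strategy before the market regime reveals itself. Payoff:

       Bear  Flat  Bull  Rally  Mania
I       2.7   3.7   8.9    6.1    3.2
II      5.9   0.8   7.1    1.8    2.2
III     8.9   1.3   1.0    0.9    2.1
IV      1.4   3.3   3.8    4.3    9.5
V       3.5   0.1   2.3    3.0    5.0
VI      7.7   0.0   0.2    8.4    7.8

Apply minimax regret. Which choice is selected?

I

Column bests: Bear=8.9, Flat=3.7, Bull=8.9, Rally=8.4, Mania=9.5.
I regrets: 6.2, 0.0, 0.0, 2.3, 6.3 → max 6.3
II regrets: 3.0, 2.9, 1.8, 6.6, 7.3 → max 7.3
III regrets: 0.0, 2.4, 7.9, 7.5, 7.4 → max 7.9
IV regrets: 7.5, 0.4, 5.1, 4.1, 0.0 → max 7.5
V regrets: 5.4, 3.6, 6.6, 5.4, 4.5 → max 6.6
VI regrets: 1.2, 3.7, 8.7, 0.0, 1.7 → max 8.7
Smallest max regret = 6.3 → I.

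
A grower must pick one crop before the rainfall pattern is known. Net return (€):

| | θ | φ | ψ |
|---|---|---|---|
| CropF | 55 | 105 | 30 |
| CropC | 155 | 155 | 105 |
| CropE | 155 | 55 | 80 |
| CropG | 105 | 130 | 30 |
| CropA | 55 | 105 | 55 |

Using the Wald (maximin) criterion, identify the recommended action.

CropC

Row minima: CropF=30, CropC=105, CropE=55, CropG=30, CropA=55
Best worst-case = 105 → CropC.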